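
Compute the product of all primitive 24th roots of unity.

The primitive 24th roots of unity are ω_24^k for k coprime to 24: k ∈ {1, 5, 7, 11, 13, 17, 19, 23}
Their product equals the constant term of the cyclotomic polynomial Φ_24(x) up to sign.
For n ≥ 3, the product of all primitive nth roots of unity is 1. (For n=1 it is 1; for n=2 it is -1.)

1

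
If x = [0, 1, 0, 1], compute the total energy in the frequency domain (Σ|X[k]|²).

Parseval: Σ|x[n]|² = (1/N)Σ|X[k]|², so Σ|X[k]|² = N·Σ|x[n]|² = 4·2.0000

Σ|X[k]|² = N·Σ|x[n]|² = 4·2.0000 = 8.0000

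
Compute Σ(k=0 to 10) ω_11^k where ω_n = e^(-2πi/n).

Sum of all nth roots of unity equals 0 for n > 1 (geometric series with r ≠ 1).

0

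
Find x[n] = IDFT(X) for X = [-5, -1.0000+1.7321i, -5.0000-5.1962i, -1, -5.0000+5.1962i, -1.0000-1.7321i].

x[n] = (1/6) Σ(k=0 to 5) X[k] · e^(2πikn/6)

Computing each x[n]:
x[0] = -3
x[1] = 1
x[2] = -2
x[3] = -2
x[4] = 2
x[5] = -1

x = [-3, 1, -2, -2, 2, -1]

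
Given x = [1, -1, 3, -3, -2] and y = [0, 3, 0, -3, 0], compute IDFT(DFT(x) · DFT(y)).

(x ⊛ y)[n] = Σ(m=0 to 4) x[m] · y[(n-m) mod 5]

Computing each output sample:
(x ⊛ y)[0] = -15
(x ⊛ y)[1] = 12
(x ⊛ y)[2] = 3
(x ⊛ y)[3] = 6
(x ⊛ y)[4] = -6

x ⊛ y = [-15, 12, 3, 6, -6]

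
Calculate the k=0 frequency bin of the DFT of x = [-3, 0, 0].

X[0] = Σ(n=0 to 2) x[n] · ω_3^0 = Σ x[n]
= (-3) + (0) + (0)

X[0] = -3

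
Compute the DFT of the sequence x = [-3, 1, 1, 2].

X[k] = Σ(n=0 to 3) x[n] · ω_4^(nk)
where ω_4 = e^(-2πi/4)

Computing each X[k]:
X[0] = 1
X[1] = -4+1i
X[2] = -5
X[3] = -4-1i

X = [1, -4+1i, -5, -4-1i]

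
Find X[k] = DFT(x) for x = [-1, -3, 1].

X[k] = Σ(n=0 to 2) x[n] · ω_3^(nk)
where ω_3 = e^(-2πi/3)

Computing each X[k]:
X[0] = -3
X[1] = 3.4641i
X[2] = -3.4641i

X = [-3, 3.4641i, -3.4641i]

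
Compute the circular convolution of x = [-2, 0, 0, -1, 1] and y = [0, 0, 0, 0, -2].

(x ⊛ y)[n] = Σ(m=0 to 4) x[m] · y[(n-m) mod 5]

Computing each output sample:
(x ⊛ y)[0] = 0
(x ⊛ y)[1] = 0
(x ⊛ y)[2] = 2
(x ⊛ y)[3] = -2
(x ⊛ y)[4] = 4

x ⊛ y = [0, 0, 2, -2, 4]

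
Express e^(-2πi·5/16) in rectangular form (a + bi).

ω_16^5 = e^(-2πi·5/16)
= cos(-2π·5/16) + i·sin(-2π·5/16)
= cos(-10π/16) + i·sin(-10π/16)

ω_16^5 = cos(-10π/16) + i·sin(-10π/16) = -0.3827-0.9239i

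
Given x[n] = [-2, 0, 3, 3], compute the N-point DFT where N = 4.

X[k] = Σ(n=0 to 3) x[n] · ω_4^(nk)
where ω_4 = e^(-2πi/4)

Computing each X[k]:
X[0] = 4
X[1] = -5+3i
X[2] = -2
X[3] = -5-3i

X = [4, -5+3i, -2, -5-3i]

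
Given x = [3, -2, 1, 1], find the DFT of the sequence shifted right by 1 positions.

Time shift by 1: X_shifted[k] = ω_4^(1k) · X[k]
Shifted x = [1, 3, -2, 1]

DFT(x[n-1]) = [3, 3-2i, -5, 3+2i]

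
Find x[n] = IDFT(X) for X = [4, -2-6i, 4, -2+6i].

x[n] = (1/4) Σ(k=0 to 3) X[k] · e^(2πikn/4)

Computing each x[n]:
x[0] = 1
x[1] = 3
x[2] = 3
x[3] = -3

x = [1, 3, 3, -3]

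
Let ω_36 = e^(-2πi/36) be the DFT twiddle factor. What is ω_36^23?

ω_36^23 = e^(-2πi·23/36)
= cos(-2π·23/36) + i·sin(-2π·23/36)
= cos(-46π/36) + i·sin(-46π/36)

ω_36^23 = cos(-46π/36) + i·sin(-46π/36) = -0.6428+0.7660i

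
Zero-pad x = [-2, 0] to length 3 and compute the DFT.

Original 2-point DFT: [-2, -2]
Zero-padded 3-point DFT provides frequency interpolation.

DFT_3([x, 0, ...]) = [-2, -2, -2]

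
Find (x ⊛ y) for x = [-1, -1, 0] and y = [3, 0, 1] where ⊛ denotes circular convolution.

(x ⊛ y)[n] = Σ(m=0 to 2) x[m] · y[(n-m) mod 3]

Computing each output sample:
(x ⊛ y)[0] = -4
(x ⊛ y)[1] = -3
(x ⊛ y)[2] = -1

x ⊛ y = [-4, -3, -1]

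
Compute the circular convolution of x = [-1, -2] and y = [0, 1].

(x ⊛ y)[n] = Σ(m=0 to 1) x[m] · y[(n-m) mod 2]

Computing each output sample:
(x ⊛ y)[0] = -2
(x ⊛ y)[1] = -1

x ⊛ y = [-2, -1]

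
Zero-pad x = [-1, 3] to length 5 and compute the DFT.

Original 2-point DFT: [2, -4]
Zero-padded 5-point DFT provides frequency interpolation.

DFT_5([x, 0, ...]) = [2, -0.0729-2.8532i, -3.4271-1.7634i, -3.4271+1.7634i, -0.0729+2.8532i]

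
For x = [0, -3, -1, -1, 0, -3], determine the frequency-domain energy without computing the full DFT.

Parseval: Σ|x[n]|² = (1/N)Σ|X[k]|², so Σ|X[k]|² = N·Σ|x[n]|² = 6·20.0000

Σ|X[k]|² = N·Σ|x[n]|² = 6·20.0000 = 120.0000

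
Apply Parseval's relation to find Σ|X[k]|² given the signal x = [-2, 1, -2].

Parseval: Σ|x[n]|² = (1/N)Σ|X[k]|², so Σ|X[k]|² = N·Σ|x[n]|² = 3·9.0000

Σ|X[k]|² = N·Σ|x[n]|² = 3·9.0000 = 27.0000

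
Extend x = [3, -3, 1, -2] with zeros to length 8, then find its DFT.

Original 4-point DFT: [-1, 2+1i, 9, 2-1i]
Zero-padded 8-point DFT provides frequency interpolation.

DFT_8([x, 0, ...]) = [-1, 2.2929+2.5355i, 2+1i, 3.7071+4.5355i, 9, 3.7071-4.5355i, 2-1i, 2.2929-2.5355i]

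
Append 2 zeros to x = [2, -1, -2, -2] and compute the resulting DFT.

Original 4-point DFT: [-3, 4-1i, 3, 4+1i]
Zero-padded 6-point DFT provides frequency interpolation.

DFT_6([x, 0, ...]) = [-3, 4.5000+2.5981i, 1.5000-0.8660i, 3, 1.5000+0.8660i, 4.5000-2.5981i]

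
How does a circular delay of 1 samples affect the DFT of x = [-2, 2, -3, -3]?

Time shift by 1: X_shifted[k] = ω_4^(1k) · X[k]
Shifted x = [-3, -2, 2, -3]

DFT(x[n-1]) = [-6, -5-1i, 4, -5+1i]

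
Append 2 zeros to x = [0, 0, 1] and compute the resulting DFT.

Original 3-point DFT: [1, -0.5000+0.8660i, -0.5000-0.8660i]
Zero-padded 5-point DFT provides frequency interpolation.

DFT_5([x, 0, ...]) = [1, -0.8090-0.5878i, 0.3090+0.9511i, 0.3090-0.9511i, -0.8090+0.5878i]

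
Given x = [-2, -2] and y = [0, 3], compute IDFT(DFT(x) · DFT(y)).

(x ⊛ y)[n] = Σ(m=0 to 1) x[m] · y[(n-m) mod 2]

Computing each output sample:
(x ⊛ y)[0] = -6
(x ⊛ y)[1] = -6

x ⊛ y = [-6, -6]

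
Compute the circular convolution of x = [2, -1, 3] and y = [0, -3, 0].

(x ⊛ y)[n] = Σ(m=0 to 2) x[m] · y[(n-m) mod 3]

Computing each output sample:
(x ⊛ y)[0] = -9
(x ⊛ y)[1] = -6
(x ⊛ y)[2] = 3

x ⊛ y = [-9, -6, 3]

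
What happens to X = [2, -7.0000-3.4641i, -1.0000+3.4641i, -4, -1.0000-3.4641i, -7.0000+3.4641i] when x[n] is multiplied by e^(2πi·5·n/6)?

Modulation property: DFT(ω_6^(-5n)·x[n]) = X[(k-5) mod 6], so circularly shift X by 5 positions.

X[k-5] = [-7.0000-3.4641i, -1.0000+3.4641i, -4, -1.0000-3.4641i, -7.0000+3.4641i, 2]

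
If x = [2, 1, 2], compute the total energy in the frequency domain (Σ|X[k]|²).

Parseval: Σ|x[n]|² = (1/N)Σ|X[k]|², so Σ|X[k]|² = N·Σ|x[n]|² = 3·9.0000

Σ|X[k]|² = N·Σ|x[n]|² = 3·9.0000 = 27.0000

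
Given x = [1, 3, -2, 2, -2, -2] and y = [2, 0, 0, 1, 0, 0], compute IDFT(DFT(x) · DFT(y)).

(x ⊛ y)[n] = Σ(m=0 to 5) x[m] · y[(n-m) mod 6]

Computing each output sample:
(x ⊛ y)[0] = 4
(x ⊛ y)[1] = 4
(x ⊛ y)[2] = -6
(x ⊛ y)[3] = 5
(x ⊛ y)[4] = -1
(x ⊛ y)[5] = -6

x ⊛ y = [4, 4, -6, 5, -1, -6]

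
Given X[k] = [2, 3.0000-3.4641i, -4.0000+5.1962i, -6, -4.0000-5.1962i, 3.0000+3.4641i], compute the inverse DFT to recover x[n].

x[n] = (1/6) Σ(k=0 to 5) X[k] · e^(2πikn/6)

Computing each x[n]:
x[0] = -1
x[1] = 2
x[2] = 2
x[3] = -1
x[4] = -3
x[5] = 3

x = [-1, 2, 2, -1, -3, 3]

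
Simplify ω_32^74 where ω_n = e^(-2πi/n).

Since ω_32^32 = 1, powers reduce modulo 32.
74 mod 32 = 10
So ω_32^74 = ω_32^10 = e^(-2πi·10/32)

ω_32^74 = ω_32^10 = -0.3827-0.9239i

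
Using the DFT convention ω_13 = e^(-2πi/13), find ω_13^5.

ω_13^5 = e^(-2πi·5/13)
= cos(-2π·5/13) + i·sin(-2π·5/13)
= cos(-10π/13) + i·sin(-10π/13)

ω_13^5 = cos(-10π/13) + i·sin(-10π/13) = -0.7485-0.6631i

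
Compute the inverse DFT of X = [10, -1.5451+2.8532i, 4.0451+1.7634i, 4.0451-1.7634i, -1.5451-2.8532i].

x[n] = (1/5) Σ(k=0 to 4) X[k] · e^(2πikn/5)

Computing each x[n]:
x[0] = 3
x[1] = -1
x[2] = 3
x[3] = 3
x[4] = 2

x = [3, -1, 3, 3, 2]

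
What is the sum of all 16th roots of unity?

Sum of all nth roots of unity equals 0 for n > 1 (geometric series with r ≠ 1).

0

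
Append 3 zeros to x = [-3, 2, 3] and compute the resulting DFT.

Original 3-point DFT: [2, -5.5000+0.8660i, -5.5000-0.8660i]
Zero-padded 6-point DFT provides frequency interpolation.

DFT_6([x, 0, ...]) = [2, -3.5000-4.3301i, -5.5000+0.8660i, -2, -5.5000-0.8660i, -3.5000+4.3301i]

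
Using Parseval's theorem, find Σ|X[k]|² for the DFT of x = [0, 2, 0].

Parseval: Σ|x[n]|² = (1/N)Σ|X[k]|², so Σ|X[k]|² = N·Σ|x[n]|² = 3·4.0000

Σ|X[k]|² = N·Σ|x[n]|² = 3·4.0000 = 12.0000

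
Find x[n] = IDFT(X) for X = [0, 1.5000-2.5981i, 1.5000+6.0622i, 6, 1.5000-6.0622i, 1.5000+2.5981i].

x[n] = (1/6) Σ(k=0 to 5) X[k] · e^(2πikn/6)

Computing each x[n]:
x[0] = 2
x[1] = -2
x[2] = 3
x[3] = -1
x[4] = -2
x[5] = 0

x = [2, -2, 3, -1, -2, 0]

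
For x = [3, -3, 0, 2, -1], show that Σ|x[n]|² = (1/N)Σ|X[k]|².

Time domain:
Σ|x[n]|² = |3|² + |-3|² + |0|² + |2|² + |-1|² = 23.0000

Frequency domain:
(1/5)Σ|X[k]|² = (1/5)(|1|² + |0.1459+3.0777i|² + |6.8541-0.7265i|² + |6.8541+0.7265i|² + |0.1459-3.0777i|²) = (1/5)·115.0000 = 23.0000

Both sides agree, confirming Parseval's theorem.

Σ|x[n]|² = (1/N)Σ|X[k]|² = 23.0000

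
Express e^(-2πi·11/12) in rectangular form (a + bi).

ω_12^11 = e^(-2πi·11/12)
= cos(-2π·11/12) + i·sin(-2π·11/12)
= cos(-22π/12) + i·sin(-22π/12)

ω_12^11 = cos(-22π/12) + i·sin(-22π/12) = 0.8660+0.5000i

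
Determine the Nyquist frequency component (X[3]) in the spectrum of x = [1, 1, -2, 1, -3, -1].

X[3] = Σ(n=0 to 5) x[n] · ω_6^(3n) where ω_6 = e^(-2πi/6)
= (1)·ω_6^0 + (1)·ω_6^3 + (-2)·ω_6^6 + (1)·ω_6^9 + (-3)·ω_6^12 + (-1)·ω_6^15

X[3] = -5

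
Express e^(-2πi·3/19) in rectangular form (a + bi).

ω_19^3 = e^(-2πi·3/19)
= cos(-2π·3/19) + i·sin(-2π·3/19)
= cos(-6π/19) + i·sin(-6π/19)

ω_19^3 = cos(-6π/19) + i·sin(-6π/19) = 0.5469-0.8372i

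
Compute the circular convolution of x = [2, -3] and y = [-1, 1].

(x ⊛ y)[n] = Σ(m=0 to 1) x[m] · y[(n-m) mod 2]

Computing each output sample:
(x ⊛ y)[0] = -5
(x ⊛ y)[1] = 5

x ⊛ y = [-5, 5]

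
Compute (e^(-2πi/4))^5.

Since ω_4^4 = 1, powers reduce modulo 4.
5 mod 4 = 1
So ω_4^5 = ω_4^1 = e^(-2πi·1/4)

ω_4^5 = ω_4^1 = -1i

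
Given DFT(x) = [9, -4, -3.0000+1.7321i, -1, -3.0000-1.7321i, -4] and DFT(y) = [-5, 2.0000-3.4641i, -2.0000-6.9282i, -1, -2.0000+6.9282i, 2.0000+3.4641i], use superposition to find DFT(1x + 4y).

By linearity: DFT(1x + 4y) = 1·DFT(x) + 4·DFT(y)
= 1·[9, -4, -3.0000+1.7321i, -1, -3.0000-1.7321i, -4] + 4·[-5, 2.0000-3.4641i, -2.0000-6.9282i, -1, -2.0000+6.9282i, 2.0000+3.4641i]

Computing element-wise:
Z[0] = 1·(9) + 4·(-5) = -11
Z[1] = 1·(-4) + 4·(2.0000-3.4641i) = 4.0000-13.8564i
Z[2] = 1·(-3.0000+1.7321i) + 4·(-2.0000-6.9282i) = -11.0000-25.9807i
Z[3] = 1·(-1) + 4·(-1) = -5
Z[4] = 1·(-3.0000-1.7321i) + 4·(-2.0000+6.9282i) = -11.0000+25.9807i
Z[5] = 1·(-4) + 4·(2.0000+3.4641i) = 4.0000+13.8564i

DFT(1x + 4y) = 1·X + 4·Y = [-11, 4.0000-13.8564i, -11.0000-25.9807i, -5, -11.0000+25.9807i, 4.0000+13.8564i]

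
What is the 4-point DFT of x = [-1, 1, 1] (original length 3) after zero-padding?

Original 3-point DFT: [1, -2, -2]
Zero-padded 4-point DFT provides frequency interpolation.

DFT_4([x, 0, ...]) = [1, -2-1i, -1, -2+1i]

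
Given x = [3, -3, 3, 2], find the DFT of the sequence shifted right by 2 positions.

Time shift by 2: X_shifted[k] = ω_4^(2k) · X[k]
Shifted x = [3, 2, 3, -3]

DFT(x[n-2]) = [5, -5i, 7, 5i]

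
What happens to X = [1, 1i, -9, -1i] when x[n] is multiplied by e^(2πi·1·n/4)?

Modulation property: DFT(ω_4^(-1n)·x[n]) = X[(k-1) mod 4], so circularly shift X by 1 positions.

X[k-1] = [-1i, 1, 1i, -9]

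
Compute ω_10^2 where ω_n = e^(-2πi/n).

ω_10^2 = e^(-2πi·2/10)
= cos(-2π·2/10) + i·sin(-2π·2/10)
= cos(-4π/10) + i·sin(-4π/10)

ω_10^2 = cos(-4π/10) + i·sin(-4π/10) = 0.3090-0.9511i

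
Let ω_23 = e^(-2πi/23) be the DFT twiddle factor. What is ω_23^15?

ω_23^15 = e^(-2πi·15/23)
= cos(-2π·15/23) + i·sin(-2π·15/23)
= cos(-30π/23) + i·sin(-30π/23)

ω_23^15 = cos(-30π/23) + i·sin(-30π/23) = -0.5767+0.8170i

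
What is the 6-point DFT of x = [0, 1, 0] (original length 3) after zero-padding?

Original 3-point DFT: [1, -0.5000-0.8660i, -0.5000+0.8660i]
Zero-padded 6-point DFT provides frequency interpolation.

DFT_6([x, 0, ...]) = [1, 0.5000-0.8660i, -0.5000-0.8660i, -1, -0.5000+0.8660i, 0.5000+0.8660i]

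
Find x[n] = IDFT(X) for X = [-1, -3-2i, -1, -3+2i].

x[n] = (1/4) Σ(k=0 to 3) X[k] · e^(2πikn/4)

Computing each x[n]:
x[0] = -2
x[1] = 1
x[2] = 1
x[3] = -1

x = [-2, 1, 1, -1]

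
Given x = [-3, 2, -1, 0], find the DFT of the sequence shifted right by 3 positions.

Time shift by 3: X_shifted[k] = ω_4^(3k) · X[k]
Shifted x = [2, -1, 0, -3]

DFT(x[n-3]) = [-2, 2-2i, 6, 2+2i]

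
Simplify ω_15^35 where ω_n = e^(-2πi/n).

Since ω_15^15 = 1, powers reduce modulo 15.
35 mod 15 = 5
So ω_15^35 = ω_15^5 = e^(-2πi·5/15)

ω_15^35 = ω_15^5 = -0.5000-0.8660i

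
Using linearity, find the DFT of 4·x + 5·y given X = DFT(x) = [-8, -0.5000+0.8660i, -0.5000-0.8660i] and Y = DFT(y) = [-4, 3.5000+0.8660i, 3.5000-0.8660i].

By linearity: DFT(4x + 5y) = 4·DFT(x) + 5·DFT(y)
= 4·[-8, -0.5000+0.8660i, -0.5000-0.8660i] + 5·[-4, 3.5000+0.8660i, 3.5000-0.8660i]

Computing element-wise:
Z[0] = 4·(-8) + 5·(-4) = -52
Z[1] = 4·(-0.5000+0.8660i) + 5·(3.5000+0.8660i) = 15.5000+7.7940i
Z[2] = 4·(-0.5000-0.8660i) + 5·(3.5000-0.8660i) = 15.5000-7.7940i

DFT(4x + 5y) = 4·X + 5·Y = [-52, 15.5000+7.7940i, 15.5000-7.7940i]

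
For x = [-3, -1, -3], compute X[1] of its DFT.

X[1] = Σ(n=0 to 2) x[n] · ω_3^(1n) where ω_3 = e^(-2πi/3)
= (-3)·ω_3^0 + (-1)·ω_3^1 + (-3)·ω_3^2

X[1] = -1.0000-1.7321i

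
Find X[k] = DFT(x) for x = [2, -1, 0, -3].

X[k] = Σ(n=0 to 3) x[n] · ω_4^(nk)
where ω_4 = e^(-2πi/4)

Computing each X[k]:
X[0] = -2
X[1] = 2-2i
X[2] = 6
X[3] = 2+2i

X = [-2, 2-2i, 6, 2+2i]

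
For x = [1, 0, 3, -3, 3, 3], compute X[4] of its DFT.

X[4] = Σ(n=0 to 5) x[n] · ω_6^(4n) where ω_6 = e^(-2πi/6)
= (1)·ω_6^0 + (0)·ω_6^4 + (3)·ω_6^8 + (-3)·ω_6^12 + (3)·ω_6^16 + (3)·ω_6^20

X[4] = -6.5000-2.5981i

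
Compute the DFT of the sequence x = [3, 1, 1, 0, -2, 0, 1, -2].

X[k] = Σ(n=0 to 7) x[n] · ω_8^(nk)
where ω_8 = e^(-2πi/8)

Computing each X[k]:
X[0] = 2
X[1] = 4.2929-2.1213i
X[2] = -1-3i
X[3] = 5.7071-2.1213i
X[4] = 4
X[5] = 5.7071+2.1213i
X[6] = -1+3i
X[7] = 4.2929+2.1213i

X = [2, 4.2929-2.1213i, -1-3i, 5.7071-2.1213i, 4, 5.7071+2.1213i, -1+3i, 4.2929+2.1213i]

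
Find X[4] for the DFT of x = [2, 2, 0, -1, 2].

X[4] = Σ(n=0 to 4) x[n] · ω_5^(4n) where ω_5 = e^(-2πi/5)
= (2)·ω_5^0 + (2)·ω_5^4 + (0)·ω_5^8 + (-1)·ω_5^12 + (2)·ω_5^16

X[4] = 4.0451+0.5878i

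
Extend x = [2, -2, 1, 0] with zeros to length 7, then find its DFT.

Original 4-point DFT: [1, 1+2i, 5, 1-2i]
Zero-padded 7-point DFT provides frequency interpolation.

DFT_7([x, 0, ...]) = [1, 0.5305+0.5887i, 1.5441+2.3837i, 4.4254+1.6496i, 4.4254-1.6496i, 1.5441-2.3837i, 0.5305-0.5887i]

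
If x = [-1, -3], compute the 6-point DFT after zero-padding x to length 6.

Original 2-point DFT: [-4, 2]
Zero-padded 6-point DFT provides frequency interpolation.

DFT_6([x, 0, ...]) = [-4, -2.5000+2.5981i, 0.5000+2.5981i, 2, 0.5000-2.5981i, -2.5000-2.5981i]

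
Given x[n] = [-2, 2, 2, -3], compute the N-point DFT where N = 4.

X[k] = Σ(n=0 to 3) x[n] · ω_4^(nk)
where ω_4 = e^(-2πi/4)

Computing each X[k]:
X[0] = -1
X[1] = -4-5i
X[2] = 1
X[3] = -4+5i

X = [-1, -4-5i, 1, -4+5i]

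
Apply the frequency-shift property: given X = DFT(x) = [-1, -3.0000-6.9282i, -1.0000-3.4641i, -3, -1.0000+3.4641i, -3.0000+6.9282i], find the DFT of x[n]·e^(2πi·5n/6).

Modulation property: DFT(ω_6^(-5n)·x[n]) = X[(k-5) mod 6], so circularly shift X by 5 positions.

X[k-5] = [-3.0000-6.9282i, -1.0000-3.4641i, -3, -1.0000+3.4641i, -3.0000+6.9282i, -1]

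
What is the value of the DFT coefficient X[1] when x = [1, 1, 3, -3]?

X[1] = Σ(n=0 to 3) x[n] · ω_4^(1n) where ω_4 = e^(-2πi/4)
= (1)·ω_4^0 + (1)·ω_4^1 + (3)·ω_4^2 + (-3)·ω_4^3

X[1] = -2-4i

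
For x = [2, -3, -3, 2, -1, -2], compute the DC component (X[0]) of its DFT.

X[0] = Σ(n=0 to 5) x[n] · ω_6^0 = Σ x[n]
= (2) + (-3) + (-3) + (2) + (-1) + (-2)

X[0] = -5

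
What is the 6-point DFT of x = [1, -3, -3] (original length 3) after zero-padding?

Original 3-point DFT: [-5, 4, 4]
Zero-padded 6-point DFT provides frequency interpolation.

DFT_6([x, 0, ...]) = [-5, 1.0000+5.1962i, 4, 1, 4, 1.0000-5.1962i]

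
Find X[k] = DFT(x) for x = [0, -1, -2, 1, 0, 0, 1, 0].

X[k] = Σ(n=0 to 7) x[n] · ω_8^(nk)
where ω_8 = e^(-2πi/8)

Computing each X[k]:
X[0] = -1
X[1] = -1.4142+3.0000i
X[2] = 1+2i
X[3] = 1.4142-3.0000i
X[4] = -1
X[5] = 1.4142+3.0000i
X[6] = 1-2i
X[7] = -1.4142-3.0000i

X = [-1, -1.4142+3.0000i, 1+2i, 1.4142-3.0000i, -1, 1.4142+3.0000i, 1-2i, -1.4142-3.0000i]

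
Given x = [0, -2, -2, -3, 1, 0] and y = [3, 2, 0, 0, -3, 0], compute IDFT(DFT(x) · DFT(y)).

(x ⊛ y)[n] = Σ(m=0 to 5) x[m] · y[(n-m) mod 6]

Computing each output sample:
(x ⊛ y)[0] = 6
(x ⊛ y)[1] = 3
(x ⊛ y)[2] = -13
(x ⊛ y)[3] = -13
(x ⊛ y)[4] = -3
(x ⊛ y)[5] = 8

x ⊛ y = [6, 3, -13, -13, -3, 8]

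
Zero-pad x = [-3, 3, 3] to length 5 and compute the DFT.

Original 3-point DFT: [3, -6, -6]
Zero-padded 5-point DFT provides frequency interpolation.

DFT_5([x, 0, ...]) = [3, -4.5000-4.6165i, -4.5000+1.0898i, -4.5000-1.0898i, -4.5000+4.6165i]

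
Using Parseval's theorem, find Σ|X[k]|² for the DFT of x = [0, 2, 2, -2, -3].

Parseval: Σ|x[n]|² = (1/N)Σ|X[k]|², so Σ|X[k]|² = N·Σ|x[n]|² = 5·21.0000

Σ|X[k]|² = N·Σ|x[n]|² = 5·21.0000 = 105.0000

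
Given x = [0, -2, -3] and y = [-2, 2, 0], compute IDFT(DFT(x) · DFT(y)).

(x ⊛ y)[n] = Σ(m=0 to 2) x[m] · y[(n-m) mod 3]

Computing each output sample:
(x ⊛ y)[0] = -6
(x ⊛ y)[1] = 4
(x ⊛ y)[2] = 2

x ⊛ y = [-6, 4, 2]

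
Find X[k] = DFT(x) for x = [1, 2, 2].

X[k] = Σ(n=0 to 2) x[n] · ω_3^(nk)
where ω_3 = e^(-2πi/3)

Computing each X[k]:
X[0] = 5
X[1] = -1
X[2] = -1

X = [5, -1, -1]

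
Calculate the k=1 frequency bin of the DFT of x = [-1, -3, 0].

X[1] = Σ(n=0 to 2) x[n] · ω_3^(1n) where ω_3 = e^(-2πi/3)
= (-1)·ω_3^0 + (-3)·ω_3^1 + (0)·ω_3^2

X[1] = 0.5000+2.5981i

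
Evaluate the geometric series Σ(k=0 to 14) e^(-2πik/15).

Sum of all nth roots of unity equals 0 for n > 1 (geometric series with r ≠ 1).

0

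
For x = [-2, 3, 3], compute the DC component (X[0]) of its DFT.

X[0] = Σ(n=0 to 2) x[n] · ω_3^0 = Σ x[n]
= (-2) + (3) + (3)

X[0] = 4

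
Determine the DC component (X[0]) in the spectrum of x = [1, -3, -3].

X[0] = Σ(n=0 to 2) x[n] · ω_3^0 = Σ x[n]
= (1) + (-3) + (-3)

X[0] = -5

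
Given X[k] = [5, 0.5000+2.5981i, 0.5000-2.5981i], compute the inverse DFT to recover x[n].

x[n] = (1/3) Σ(k=0 to 2) X[k] · e^(2πikn/3)

Computing each x[n]:
x[0] = 2
x[1] = 0
x[2] = 3

x = [2, 0, 3]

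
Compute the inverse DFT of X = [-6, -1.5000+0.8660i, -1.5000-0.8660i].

x[n] = (1/3) Σ(k=0 to 2) X[k] · e^(2πikn/3)

Computing each x[n]:
x[0] = -3
x[1] = -2
x[2] = -1

x = [-3, -2, -1]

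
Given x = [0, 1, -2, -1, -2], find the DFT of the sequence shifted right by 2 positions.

Time shift by 2: X_shifted[k] = ω_5^(2k) · X[k]
Shifted x = [-1, -2, 0, 1, -2]

DFT(x[n-2]) = [-4, -3.0451+0.5878i, 2.5451-0.9511i, 2.5451+0.9511i, -3.0451-0.5878i]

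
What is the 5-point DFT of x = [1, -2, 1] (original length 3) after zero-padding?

Original 3-point DFT: [0, 1.5000+2.5981i, 1.5000-2.5981i]
Zero-padded 5-point DFT provides frequency interpolation.

DFT_5([x, 0, ...]) = [0, -0.4271+1.3143i, 2.9271+2.1266i, 2.9271-2.1266i, -0.4271-1.3143i]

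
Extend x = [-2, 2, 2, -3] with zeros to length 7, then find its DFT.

Original 4-point DFT: [-1, -4-5i, 1, -4+5i]
Zero-padded 7-point DFT provides frequency interpolation.

DFT_7([x, 0, ...]) = [-1, 1.5048-2.2119i, -6.1174-3.4276i, -1.8874+3.6207i, -1.8874-3.6207i, -6.1174+3.4276i, 1.5048+2.2119i]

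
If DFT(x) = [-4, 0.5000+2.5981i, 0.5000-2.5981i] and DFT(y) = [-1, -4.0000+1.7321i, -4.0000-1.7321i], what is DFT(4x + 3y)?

By linearity: DFT(4x + 3y) = 4·DFT(x) + 3·DFT(y)
= 4·[-4, 0.5000+2.5981i, 0.5000-2.5981i] + 3·[-1, -4.0000+1.7321i, -4.0000-1.7321i]

Computing element-wise:
Z[0] = 4·(-4) + 3·(-1) = -19
Z[1] = 4·(0.5000+2.5981i) + 3·(-4.0000+1.7321i) = -10.0000+15.5887i
Z[2] = 4·(0.5000-2.5981i) + 3·(-4.0000-1.7321i) = -10.0000-15.5887i

DFT(4x + 3y) = 4·X + 3·Y = [-19, -10.0000+15.5887i, -10.0000-15.5887i]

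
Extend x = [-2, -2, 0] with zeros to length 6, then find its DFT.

Original 3-point DFT: [-4, -1.0000+1.7321i, -1.0000-1.7321i]
Zero-padded 6-point DFT provides frequency interpolation.

DFT_6([x, 0, ...]) = [-4, -3.0000+1.7321i, -1.0000+1.7321i, 0, -1.0000-1.7321i, -3.0000-1.7321i]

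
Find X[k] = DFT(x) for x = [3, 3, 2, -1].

X[k] = Σ(n=0 to 3) x[n] · ω_4^(nk)
where ω_4 = e^(-2πi/4)

Computing each X[k]:
X[0] = 7
X[1] = 1-4i
X[2] = 3
X[3] = 1+4i

X = [7, 1-4i, 3, 1+4i]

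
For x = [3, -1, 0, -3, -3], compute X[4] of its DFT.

X[4] = Σ(n=0 to 4) x[n] · ω_5^(4n) where ω_5 = e^(-2πi/5)
= (3)·ω_5^0 + (-1)·ω_5^4 + (0)·ω_5^8 + (-3)·ω_5^12 + (-3)·ω_5^16

X[4] = 4.1910+3.6655i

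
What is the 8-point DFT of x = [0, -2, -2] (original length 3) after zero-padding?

Original 3-point DFT: [-4, 2, 2]
Zero-padded 8-point DFT provides frequency interpolation.

DFT_8([x, 0, ...]) = [-4, -1.4142+3.4142i, 2+2i, 1.4142-0.5858i, 0, 1.4142+0.5858i, 2-2i, -1.4142-3.4142i]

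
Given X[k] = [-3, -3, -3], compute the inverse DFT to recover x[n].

x[n] = (1/3) Σ(k=0 to 2) X[k] · e^(2πikn/3)

Computing each x[n]:
x[0] = -3
x[1] = 0
x[2] = 0

x = [-3, 0, 0]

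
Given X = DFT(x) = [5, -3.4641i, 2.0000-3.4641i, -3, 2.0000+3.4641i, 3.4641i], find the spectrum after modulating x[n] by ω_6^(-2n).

Modulation property: DFT(ω_6^(-2n)·x[n]) = X[(k-2) mod 6], so circularly shift X by 2 positions.

X[k-2] = [2.0000+3.4641i, 3.4641i, 5, -3.4641i, 2.0000-3.4641i, -3]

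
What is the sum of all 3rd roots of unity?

Sum of all nth roots of unity equals 0 for n > 1 (geometric series with r ≠ 1).

0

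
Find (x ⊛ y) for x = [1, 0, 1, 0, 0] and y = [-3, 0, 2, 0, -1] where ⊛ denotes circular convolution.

(x ⊛ y)[n] = Σ(m=0 to 4) x[m] · y[(n-m) mod 5]

Computing each output sample:
(x ⊛ y)[0] = -3
(x ⊛ y)[1] = -1
(x ⊛ y)[2] = -1
(x ⊛ y)[3] = 0
(x ⊛ y)[4] = 1

x ⊛ y = [-3, -1, -1, 0, 1]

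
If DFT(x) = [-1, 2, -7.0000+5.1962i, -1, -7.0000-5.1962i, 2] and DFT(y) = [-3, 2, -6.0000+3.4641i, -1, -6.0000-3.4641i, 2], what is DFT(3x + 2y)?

By linearity: DFT(3x + 2y) = 3·DFT(x) + 2·DFT(y)
= 3·[-1, 2, -7.0000+5.1962i, -1, -7.0000-5.1962i, 2] + 2·[-3, 2, -6.0000+3.4641i, -1, -6.0000-3.4641i, 2]

Computing element-wise:
Z[0] = 3·(-1) + 2·(-3) = -9
Z[1] = 3·(2) + 2·(2) = 10
Z[2] = 3·(-7.0000+5.1962i) + 2·(-6.0000+3.4641i) = -33.0000+22.5168i
Z[3] = 3·(-1) + 2·(-1) = -5
Z[4] = 3·(-7.0000-5.1962i) + 2·(-6.0000-3.4641i) = -33.0000-22.5168i
Z[5] = 3·(2) + 2·(2) = 10

DFT(3x + 2y) = 3·X + 2·Y = [-9, 10, -33.0000+22.5168i, -5, -33.0000-22.5168i, 10]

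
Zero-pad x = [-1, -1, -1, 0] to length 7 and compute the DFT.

Original 4-point DFT: [-3, 1i, -1, -1i]
Zero-padded 7-point DFT provides frequency interpolation.

DFT_7([x, 0, ...]) = [-3, -1.4010+1.7568i, 0.1235+0.5410i, -0.7225-0.3479i, -0.7225+0.3479i, 0.1235-0.5410i, -1.4010-1.7568i]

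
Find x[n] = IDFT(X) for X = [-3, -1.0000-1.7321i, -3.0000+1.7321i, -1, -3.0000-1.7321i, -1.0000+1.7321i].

x[n] = (1/6) Σ(k=0 to 5) X[k] · e^(2πikn/6)

Computing each x[n]:
x[0] = -2
x[1] = 0
x[2] = 1
x[3] = -1
x[4] = -1
x[5] = 0

x = [-2, 0, 1, -1, -1, 0]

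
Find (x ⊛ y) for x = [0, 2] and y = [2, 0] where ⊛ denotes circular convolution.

(x ⊛ y)[n] = Σ(m=0 to 1) x[m] · y[(n-m) mod 2]

Computing each output sample:
(x ⊛ y)[0] = 0
(x ⊛ y)[1] = 4

x ⊛ y = [0, 4]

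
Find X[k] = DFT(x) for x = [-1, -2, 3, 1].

X[k] = Σ(n=0 to 3) x[n] · ω_4^(nk)
where ω_4 = e^(-2πi/4)

Computing each X[k]:
X[0] = 1
X[1] = -4+3i
X[2] = 3
X[3] = -4-3i

X = [1, -4+3i, 3, -4-3i]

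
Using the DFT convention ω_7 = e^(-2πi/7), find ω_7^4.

ω_7^4 = e^(-2πi·4/7)
= cos(-2π·4/7) + i·sin(-2π·4/7)
= cos(-8π/7) + i·sin(-8π/7)

ω_7^4 = cos(-8π/7) + i·sin(-8π/7) = -0.9010+0.4339i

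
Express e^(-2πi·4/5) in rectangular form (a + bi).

ω_5^4 = e^(-2πi·4/5)
= cos(-2π·4/5) + i·sin(-2π·4/5)
= cos(-8π/5) + i·sin(-8π/5)

ω_5^4 = cos(-8π/5) + i·sin(-8π/5) = 0.3090+0.9511i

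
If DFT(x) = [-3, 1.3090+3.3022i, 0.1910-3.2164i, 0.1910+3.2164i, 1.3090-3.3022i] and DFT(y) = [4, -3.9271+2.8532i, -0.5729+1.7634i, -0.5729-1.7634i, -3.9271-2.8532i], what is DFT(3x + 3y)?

By linearity: DFT(3x + 3y) = 3·DFT(x) + 3·DFT(y)
= 3·[-3, 1.3090+3.3022i, 0.1910-3.2164i, 0.1910+3.2164i, 1.3090-3.3022i] + 3·[4, -3.9271+2.8532i, -0.5729+1.7634i, -0.5729-1.7634i, -3.9271-2.8532i]

Computing element-wise:
Z[0] = 3·(-3) + 3·(4) = 3
Z[1] = 3·(1.3090+3.3022i) + 3·(-3.9271+2.8532i) = -7.8543+18.4662i
Z[2] = 3·(0.1910-3.2164i) + 3·(-0.5729+1.7634i) = -1.1457-4.3590i
Z[3] = 3·(0.1910+3.2164i) + 3·(-0.5729-1.7634i) = -1.1457+4.3590i
Z[4] = 3·(1.3090-3.3022i) + 3·(-3.9271-2.8532i) = -7.8543-18.4662i

DFT(3x + 3y) = 3·X + 3·Y = [3, -7.8543+18.4662i, -1.1457-4.3590i, -1.1457+4.3590i, -7.8543-18.4662i]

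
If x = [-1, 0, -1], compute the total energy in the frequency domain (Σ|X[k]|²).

Parseval: Σ|x[n]|² = (1/N)Σ|X[k]|², so Σ|X[k]|² = N·Σ|x[n]|² = 3·2.0000

Σ|X[k]|² = N·Σ|x[n]|² = 3·2.0000 = 6.0000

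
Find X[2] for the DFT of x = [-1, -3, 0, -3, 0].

X[2] = Σ(n=0 to 4) x[n] · ω_5^(2n) where ω_5 = e^(-2πi/5)
= (-1)·ω_5^0 + (-3)·ω_5^2 + (0)·ω_5^4 + (-3)·ω_5^6 + (0)·ω_5^8

X[2] = 0.5000+4.6165i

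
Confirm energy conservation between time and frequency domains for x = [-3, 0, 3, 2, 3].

Time domain:
Σ|x[n]|² = |-3|² + |0|² + |3|² + |2|² + |3|² = 31.0000

Frequency domain:
(1/5)Σ|X[k]|² = (1/5)(|5|² + |-6.1180+2.2654i|² + |-3.8820+2.7144i|² + |-3.8820-2.7144i|² + |-6.1180-2.2654i|²) = (1/5)·155.0000 = 31.0000

Both sides agree, confirming Parseval's theorem.

Σ|x[n]|² = (1/N)Σ|X[k]|² = 31.0000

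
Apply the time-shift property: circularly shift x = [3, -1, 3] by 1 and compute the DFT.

Time shift by 1: X_shifted[k] = ω_3^(1k) · X[k]
Shifted x = [3, 3, -1]

DFT(x[n-1]) = [5, 2.0000-3.4641i, 2.0000+3.4641i]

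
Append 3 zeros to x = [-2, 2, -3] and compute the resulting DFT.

Original 3-point DFT: [-3, -1.5000-4.3301i, -1.5000+4.3301i]
Zero-padded 6-point DFT provides frequency interpolation.

DFT_6([x, 0, ...]) = [-3, 0.5000+0.8660i, -1.5000-4.3301i, -7, -1.5000+4.3301i, 0.5000-0.8660i]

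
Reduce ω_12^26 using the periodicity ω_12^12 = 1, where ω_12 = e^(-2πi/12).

Since ω_12^12 = 1, powers reduce modulo 12.
26 mod 12 = 2
So ω_12^26 = ω_12^2 = e^(-2πi·2/12)

ω_12^26 = ω_12^2 = 0.5000-0.8660i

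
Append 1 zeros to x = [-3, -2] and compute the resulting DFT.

Original 2-point DFT: [-5, -1]
Zero-padded 3-point DFT provides frequency interpolation.

DFT_3([x, 0, ...]) = [-5, -2.0000+1.7321i, -2.0000-1.7321i]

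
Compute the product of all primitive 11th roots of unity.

The primitive 11th roots of unity are ω_11^k for k coprime to 11: k ∈ {1, 2, 3, 4, 5, 6, 7, 8, 9, 10}
Their product equals the constant term of the cyclotomic polynomial Φ_11(x) up to sign.
For n ≥ 3, the product of all primitive nth roots of unity is 1. (For n=1 it is 1; for n=2 it is -1.)

1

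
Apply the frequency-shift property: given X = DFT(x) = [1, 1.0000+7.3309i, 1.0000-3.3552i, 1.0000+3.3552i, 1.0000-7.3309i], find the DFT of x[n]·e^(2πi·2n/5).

Modulation property: DFT(ω_5^(-2n)·x[n]) = X[(k-2) mod 5], so circularly shift X by 2 positions.

X[k-2] = [1.0000+3.3552i, 1.0000-7.3309i, 1, 1.0000+7.3309i, 1.0000-3.3552i]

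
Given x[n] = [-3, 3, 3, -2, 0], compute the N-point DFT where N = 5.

X[k] = Σ(n=0 to 4) x[n] · ω_5^(nk)
where ω_5 = e^(-2πi/5)

Computing each X[k]:
X[0] = 1
X[1] = -2.8820-5.7921i
X[2] = -5.1180+2.9919i
X[3] = -5.1180-2.9919i
X[4] = -2.8820+5.7921i

X = [1, -2.8820-5.7921i, -5.1180+2.9919i, -5.1180-2.9919i, -2.8820+5.7921i]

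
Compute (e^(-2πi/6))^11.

Since ω_6^6 = 1, powers reduce modulo 6.
11 mod 6 = 5
So ω_6^11 = ω_6^5 = e^(-2πi·5/6)

ω_6^11 = ω_6^5 = 0.5000+0.8660i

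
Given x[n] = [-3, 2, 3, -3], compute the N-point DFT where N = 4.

X[k] = Σ(n=0 to 3) x[n] · ω_4^(nk)
where ω_4 = e^(-2πi/4)

Computing each X[k]:
X[0] = -1
X[1] = -6-5i
X[2] = 1
X[3] = -6+5i

X = [-1, -6-5i, 1, -6+5i]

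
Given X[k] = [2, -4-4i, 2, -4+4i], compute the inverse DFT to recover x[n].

x[n] = (1/4) Σ(k=0 to 3) X[k] · e^(2πikn/4)

Computing each x[n]:
x[0] = -1
x[1] = 2
x[2] = 3
x[3] = -2

x = [-1, 2, 3, -2]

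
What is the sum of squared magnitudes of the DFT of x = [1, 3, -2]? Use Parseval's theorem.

Parseval: Σ|x[n]|² = (1/N)Σ|X[k]|², so Σ|X[k]|² = N·Σ|x[n]|² = 3·14.0000

Σ|X[k]|² = N·Σ|x[n]|² = 3·14.0000 = 42.0000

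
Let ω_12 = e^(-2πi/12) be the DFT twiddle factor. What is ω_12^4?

ω_12^4 = e^(-2πi·4/12)
= cos(-2π·4/12) + i·sin(-2π·4/12)
= cos(-8π/12) + i·sin(-8π/12)

ω_12^4 = cos(-8π/12) + i·sin(-8π/12) = -0.5000-0.8660i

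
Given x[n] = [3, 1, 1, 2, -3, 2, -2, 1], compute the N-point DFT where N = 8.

X[k] = Σ(n=0 to 7) x[n] · ω_8^(nk)
where ω_8 = e^(-2πi/8)

Computing each X[k]:
X[0] = 5
X[1] = 4.5858-3.0000i
X[2] = 1
X[3] = 7.4142+3.0000i
X[4] = -7
X[5] = 7.4142-3.0000i
X[6] = 1
X[7] = 4.5858+3.0000i

X = [5, 4.5858-3.0000i, 1, 7.4142+3.0000i, -7, 7.4142-3.0000i, 1, 4.5858+3.0000i]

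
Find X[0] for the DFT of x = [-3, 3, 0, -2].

X[0] = Σ(n=0 to 3) x[n] · ω_4^0 = Σ x[n]
= (-3) + (3) + (0) + (-2)

X[0] = -2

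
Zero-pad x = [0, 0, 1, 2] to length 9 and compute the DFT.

Original 4-point DFT: [3, -1+2i, -1, -1-2i]
Zero-padded 9-point DFT provides frequency interpolation.

DFT_9([x, 0, ...]) = [3, -0.8264-2.7169i, -1.9397+1.3900i, 1.5000+0.8660i, -0.2340-1.0893i, -0.2340+1.0893i, 1.5000-0.8660i, -1.9397-1.3900i, -0.8264+2.7169i]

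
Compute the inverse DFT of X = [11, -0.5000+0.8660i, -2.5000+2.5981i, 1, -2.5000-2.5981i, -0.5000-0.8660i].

x[n] = (1/6) Σ(k=0 to 5) X[k] · e^(2πikn/6)

Computing each x[n]:
x[0] = 1
x[1] = 1
x[2] = 3
x[3] = 1
x[4] = 2
x[5] = 3

x = [1, 1, 3, 1, 2, 3]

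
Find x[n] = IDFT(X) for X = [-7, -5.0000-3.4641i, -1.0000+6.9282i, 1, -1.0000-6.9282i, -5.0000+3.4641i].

x[n] = (1/6) Σ(k=0 to 5) X[k] · e^(2πikn/6)

Computing each x[n]:
x[0] = -3
x[1] = -3
x[2] = 3
x[3] = 0
x[4] = -3
x[5] = -1

x = [-3, -3, 3, 0, -3, -1]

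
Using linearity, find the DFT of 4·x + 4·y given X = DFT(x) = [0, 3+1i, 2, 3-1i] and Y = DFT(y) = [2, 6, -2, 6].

By linearity: DFT(4x + 4y) = 4·DFT(x) + 4·DFT(y)
= 4·[0, 3+1i, 2, 3-1i] + 4·[2, 6, -2, 6]

Computing element-wise:
Z[0] = 4·(0) + 4·(2) = 8
Z[1] = 4·(3+1i) + 4·(6) = 36+4i
Z[2] = 4·(2) + 4·(-2) = 0
Z[3] = 4·(3-1i) + 4·(6) = 36-4i

DFT(4x + 4y) = 4·X + 4·Y = [8, 36+4i, 0, 36-4i]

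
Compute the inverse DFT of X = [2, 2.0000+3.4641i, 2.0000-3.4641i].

x[n] = (1/3) Σ(k=0 to 2) X[k] · e^(2πikn/3)

Computing each x[n]:
x[0] = 2
x[1] = -2
x[2] = 2

x = [2, -2, 2]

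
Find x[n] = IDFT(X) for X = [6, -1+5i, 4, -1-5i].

x[n] = (1/4) Σ(k=0 to 3) X[k] · e^(2πikn/4)

Computing each x[n]:
x[0] = 2
x[1] = -2
x[2] = 3
x[3] = 3

x = [2, -2, 3, 3]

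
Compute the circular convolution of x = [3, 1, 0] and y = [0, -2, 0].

(x ⊛ y)[n] = Σ(m=0 to 2) x[m] · y[(n-m) mod 3]

Computing each output sample:
(x ⊛ y)[0] = 0
(x ⊛ y)[1] = -6
(x ⊛ y)[2] = -2

x ⊛ y = [0, -6, -2]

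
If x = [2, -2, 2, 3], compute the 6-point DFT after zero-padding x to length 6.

Original 4-point DFT: [5, 5i, 3, -5i]
Zero-padded 6-point DFT provides frequency interpolation.

DFT_6([x, 0, ...]) = [5, -3, 5.0000+3.4641i, 3, 5.0000-3.4641i, -3]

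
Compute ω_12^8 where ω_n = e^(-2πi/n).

ω_12^8 = e^(-2πi·8/12)
= cos(-2π·8/12) + i·sin(-2π·8/12)
= cos(-16π/12) + i·sin(-16π/12)

ω_12^8 = cos(-16π/12) + i·sin(-16π/12) = -0.5000+0.8660i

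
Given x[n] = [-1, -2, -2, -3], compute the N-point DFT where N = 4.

X[k] = Σ(n=0 to 3) x[n] · ω_4^(nk)
where ω_4 = e^(-2πi/4)

Computing each X[k]:
X[0] = -8
X[1] = 1-1i
X[2] = 2
X[3] = 1+1i

X = [-8, 1-1i, 2, 1+1i]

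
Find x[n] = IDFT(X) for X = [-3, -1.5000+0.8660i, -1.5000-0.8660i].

x[n] = (1/3) Σ(k=0 to 2) X[k] · e^(2πikn/3)

Computing each x[n]:
x[0] = -2
x[1] = -1
x[2] = 0

x = [-2, -1, 0]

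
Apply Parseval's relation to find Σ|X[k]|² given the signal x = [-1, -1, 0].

Parseval: Σ|x[n]|² = (1/N)Σ|X[k]|², so Σ|X[k]|² = N·Σ|x[n]|² = 3·2.0000

Σ|X[k]|² = N·Σ|x[n]|² = 3·2.0000 = 6.0000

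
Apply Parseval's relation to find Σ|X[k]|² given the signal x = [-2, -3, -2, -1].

Parseval: Σ|x[n]|² = (1/N)Σ|X[k]|², so Σ|X[k]|² = N·Σ|x[n]|² = 4·18.0000

Σ|X[k]|² = N·Σ|x[n]|² = 4·18.0000 = 72.0000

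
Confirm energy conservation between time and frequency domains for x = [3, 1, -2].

Time domain:
Σ|x[n]|² = |3|² + |1|² + |-2|² = 14.0000

Frequency domain:
(1/3)Σ|X[k]|² = (1/3)(|2|² + |3.5000-2.5981i|² + |3.5000+2.5981i|²) = (1/3)·42.0000 = 14.0000

Both sides agree, confirming Parseval's theorem.

Σ|x[n]|² = (1/N)Σ|X[k]|² = 14.0000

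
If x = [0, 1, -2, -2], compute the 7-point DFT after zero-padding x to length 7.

Original 4-point DFT: [-3, 2-3i, -1, 2+3i]
Zero-padded 7-point DFT provides frequency interpolation.

DFT_7([x, 0, ...]) = [-3, 2.8705+2.0358i, 0.3324-3.4064i, -1.7029-0.0477i, -1.7029+0.0477i, 0.3324+3.4064i, 2.8705-2.0358i]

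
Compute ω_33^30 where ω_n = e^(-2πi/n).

ω_33^30 = e^(-2πi·30/33)
= cos(-2π·30/33) + i·sin(-2π·30/33)
= cos(-60π/33) + i·sin(-60π/33)

ω_33^30 = cos(-60π/33) + i·sin(-60π/33) = 0.8413+0.5406i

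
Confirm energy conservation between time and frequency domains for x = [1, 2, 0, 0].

Time domain:
Σ|x[n]|² = |1|² + |2|² + |0|² + |0|² = 5.0000

Frequency domain:
(1/4)Σ|X[k]|² = (1/4)(|3|² + |1-2i|² + |-1|² + |1+2i|²) = (1/4)·20.0000 = 5.0000

Both sides agree, confirming Parseval's theorem.

Σ|x[n]|² = (1/N)Σ|X[k]|² = 5.0000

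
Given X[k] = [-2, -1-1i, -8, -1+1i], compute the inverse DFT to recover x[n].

x[n] = (1/4) Σ(k=0 to 3) X[k] · e^(2πikn/4)

Computing each x[n]:
x[0] = -3
x[1] = 2
x[2] = -2
x[3] = 1

x = [-3, 2, -2, 1]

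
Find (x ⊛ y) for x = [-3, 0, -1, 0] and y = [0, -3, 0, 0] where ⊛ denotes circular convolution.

(x ⊛ y)[n] = Σ(m=0 to 3) x[m] · y[(n-m) mod 4]

Computing each output sample:
(x ⊛ y)[0] = 0
(x ⊛ y)[1] = 9
(x ⊛ y)[2] = 0
(x ⊛ y)[3] = 3

x ⊛ y = [0, 9, 0, 3]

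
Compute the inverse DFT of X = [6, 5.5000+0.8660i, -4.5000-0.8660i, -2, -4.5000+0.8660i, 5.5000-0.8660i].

x[n] = (1/6) Σ(k=0 to 5) X[k] · e^(2πikn/6)

Computing each x[n]:
x[0] = 1
x[1] = 3
x[2] = 0
x[3] = -2
x[4] = 1
x[5] = 3

x = [1, 3, 0, -2, 1, 3]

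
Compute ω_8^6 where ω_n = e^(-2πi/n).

ω_8^6 = e^(-2πi·6/8)
= cos(-2π·6/8) + i·sin(-2π·6/8)
= cos(-12π/8) + i·sin(-12π/8)

ω_8^6 = cos(-12π/8) + i·sin(-12π/8) = 1i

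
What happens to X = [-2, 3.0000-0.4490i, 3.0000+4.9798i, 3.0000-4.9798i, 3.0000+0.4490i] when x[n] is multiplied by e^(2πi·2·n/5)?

Modulation property: DFT(ω_5^(-2n)·x[n]) = X[(k-2) mod 5], so circularly shift X by 2 positions.

X[k-2] = [3.0000-4.9798i, 3.0000+0.4490i, -2, 3.0000-0.4490i, 3.0000+4.9798i]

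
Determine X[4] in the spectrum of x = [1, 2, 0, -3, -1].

X[4] = Σ(n=0 to 4) x[n] · ω_5^(4n) where ω_5 = e^(-2πi/5)
= (1)·ω_5^0 + (2)·ω_5^4 + (0)·ω_5^8 + (-3)·ω_5^12 + (-1)·ω_5^16

X[4] = 3.7361+4.6165i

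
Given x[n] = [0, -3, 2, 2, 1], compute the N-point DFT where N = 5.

X[k] = Σ(n=0 to 4) x[n] · ω_5^(nk)
where ω_5 = e^(-2πi/5)

Computing each X[k]:
X[0] = 2
X[1] = -3.8541+3.8042i
X[2] = 2.8541+2.3511i
X[3] = 2.8541-2.3511i
X[4] = -3.8541-3.8042i

X = [2, -3.8541+3.8042i, 2.8541+2.3511i, 2.8541-2.3511i, -3.8541-3.8042i]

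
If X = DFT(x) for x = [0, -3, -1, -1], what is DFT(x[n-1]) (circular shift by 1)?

Time shift by 1: X_shifted[k] = ω_4^(1k) · X[k]
Shifted x = [-1, 0, -3, -1]

DFT(x[n-1]) = [-5, 2-1i, -3, 2+1i]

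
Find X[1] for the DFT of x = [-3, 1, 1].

X[1] = Σ(n=0 to 2) x[n] · ω_3^(1n) where ω_3 = e^(-2πi/3)
= (-3)·ω_3^0 + (1)·ω_3^1 + (1)·ω_3^2

X[1] = -4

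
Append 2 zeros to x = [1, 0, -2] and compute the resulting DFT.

Original 3-point DFT: [-1, 2.0000-1.7321i, 2.0000+1.7321i]
Zero-padded 5-point DFT provides frequency interpolation.

DFT_5([x, 0, ...]) = [-1, 2.6180+1.1756i, 0.3820-1.9021i, 0.3820+1.9021i, 2.6180-1.1756i]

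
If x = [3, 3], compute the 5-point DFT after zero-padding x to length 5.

Original 2-point DFT: [6, 0]
Zero-padded 5-point DFT provides frequency interpolation.

DFT_5([x, 0, ...]) = [6, 3.9271-2.8532i, 0.5729-1.7634i, 0.5729+1.7634i, 3.9271+2.8532i]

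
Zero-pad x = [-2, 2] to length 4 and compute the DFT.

Original 2-point DFT: [0, -4]
Zero-padded 4-point DFT provides frequency interpolation.

DFT_4([x, 0, ...]) = [0, -2-2i, -4, -2+2i]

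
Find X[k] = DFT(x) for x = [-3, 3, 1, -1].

X[k] = Σ(n=0 to 3) x[n] · ω_4^(nk)
where ω_4 = e^(-2πi/4)

Computing each X[k]:
X[0] = 0
X[1] = -4-4i
X[2] = -4
X[3] = -4+4i

X = [0, -4-4i, -4, -4+4i]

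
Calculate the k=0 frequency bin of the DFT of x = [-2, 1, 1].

X[0] = Σ(n=0 to 2) x[n] · ω_3^0 = Σ x[n]
= (-2) + (1) + (1)

X[0] = 0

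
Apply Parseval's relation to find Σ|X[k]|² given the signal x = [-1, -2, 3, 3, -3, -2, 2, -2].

Parseval: Σ|x[n]|² = (1/N)Σ|X[k]|², so Σ|X[k]|² = N·Σ|x[n]|² = 8·44.0000

Σ|X[k]|² = N·Σ|x[n]|² = 8·44.0000 = 352.0000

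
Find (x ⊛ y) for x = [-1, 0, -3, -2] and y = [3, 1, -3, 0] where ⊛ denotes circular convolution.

(x ⊛ y)[n] = Σ(m=0 to 3) x[m] · y[(n-m) mod 4]

Computing each output sample:
(x ⊛ y)[0] = 4
(x ⊛ y)[1] = 5
(x ⊛ y)[2] = -6
(x ⊛ y)[3] = -9

x ⊛ y = [4, 5, -6, -9]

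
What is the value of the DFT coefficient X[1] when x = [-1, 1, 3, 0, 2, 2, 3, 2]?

X[1] = Σ(n=0 to 7) x[n] · ω_8^(1n) where ω_8 = e^(-2πi/8)
= (-1)·ω_8^0 + (1)·ω_8^1 + (3)·ω_8^2 + (0)·ω_8^3 + (2)·ω_8^4 + (2)·ω_8^5 + (3)·ω_8^6 + (2)·ω_8^7

X[1] = -2.2929+2.1213i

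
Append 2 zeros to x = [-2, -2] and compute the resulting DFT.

Original 2-point DFT: [-4, 0]
Zero-padded 4-point DFT provides frequency interpolation.

DFT_4([x, 0, ...]) = [-4, -2+2i, 0, -2-2i]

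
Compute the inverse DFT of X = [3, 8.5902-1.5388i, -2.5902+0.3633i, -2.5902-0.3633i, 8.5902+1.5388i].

x[n] = (1/5) Σ(k=0 to 4) X[k] · e^(2πikn/5)

Computing each x[n]:
x[0] = 3
x[1] = 3
x[2] = -2
x[3] = -3
x[4] = 2

x = [3, 3, -2, -3, 2]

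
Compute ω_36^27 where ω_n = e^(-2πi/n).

ω_36^27 = e^(-2πi·27/36)
= cos(-2π·27/36) + i·sin(-2π·27/36)
= cos(-54π/36) + i·sin(-54π/36)

ω_36^27 = cos(-54π/36) + i·sin(-54π/36) = 1i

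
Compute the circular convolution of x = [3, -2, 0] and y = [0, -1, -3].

(x ⊛ y)[n] = Σ(m=0 to 2) x[m] · y[(n-m) mod 3]

Computing each output sample:
(x ⊛ y)[0] = 6
(x ⊛ y)[1] = -3
(x ⊛ y)[2] = -7

x ⊛ y = [6, -3, -7]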